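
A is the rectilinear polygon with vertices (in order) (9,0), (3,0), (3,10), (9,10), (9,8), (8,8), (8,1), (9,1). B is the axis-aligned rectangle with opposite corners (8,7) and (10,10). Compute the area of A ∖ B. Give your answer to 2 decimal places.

|A| = 53, |A∩B| = 2.
|A ∖ B| = |A| − |A∩B| = 53 − 2 = 51.00.

51.00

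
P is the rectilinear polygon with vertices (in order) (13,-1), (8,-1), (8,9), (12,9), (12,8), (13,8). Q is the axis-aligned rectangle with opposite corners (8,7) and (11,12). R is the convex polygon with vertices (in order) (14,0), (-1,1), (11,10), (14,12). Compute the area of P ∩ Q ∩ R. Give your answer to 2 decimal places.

4.96

The intersection is the polygon with vertices (11,9), (11,7), (8,7), (8,7.75), (9.667,9).
By the shoelace formula its area is 4.96.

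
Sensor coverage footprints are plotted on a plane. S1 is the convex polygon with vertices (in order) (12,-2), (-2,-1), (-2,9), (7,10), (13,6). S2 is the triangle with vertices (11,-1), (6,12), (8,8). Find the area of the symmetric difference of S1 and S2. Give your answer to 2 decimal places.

|S1| = 152.5, |S2| = 3, |S1∩S2| = 2.7664.
|S1 △ S2| = |S1| + |S2| − 2·|S1∩S2| = 152.5 + 3 − 5.5328 = 149.97.

149.97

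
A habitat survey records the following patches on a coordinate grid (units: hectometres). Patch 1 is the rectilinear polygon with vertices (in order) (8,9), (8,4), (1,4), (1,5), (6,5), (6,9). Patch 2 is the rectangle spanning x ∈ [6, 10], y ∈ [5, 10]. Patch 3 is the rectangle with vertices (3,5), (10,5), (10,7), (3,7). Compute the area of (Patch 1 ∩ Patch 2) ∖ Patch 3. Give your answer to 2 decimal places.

4.00

|Patch 1 ∩ Patch 2| = 8.
|(Patch 1 ∩ Patch 2) ∩ Patch 3| = 4.
|(Patch 1 ∩ Patch 2) ∖ Patch 3| = 8 − 4 = 4.00.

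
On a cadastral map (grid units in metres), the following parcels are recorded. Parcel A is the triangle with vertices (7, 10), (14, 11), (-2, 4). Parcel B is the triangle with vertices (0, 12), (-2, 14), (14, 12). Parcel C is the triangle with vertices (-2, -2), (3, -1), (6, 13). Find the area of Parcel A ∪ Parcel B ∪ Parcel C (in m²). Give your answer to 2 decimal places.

By inclusion–exclusion:
Individual areas: |Parcel A| = 16.5, |Parcel B| = 14, |Parcel C| = 33.5.
|Parcel A∩Parcel B| = 0.
|Parcel A∩Parcel C| = 3.0627.
|Parcel B∩Parcel C| = 0.1595.
|Parcel A∩Parcel B∩Parcel C| = 0.
|Parcel A ∪ Parcel B ∪ Parcel C| = 64 − 3.2222 + 0 = 60.78.

60.78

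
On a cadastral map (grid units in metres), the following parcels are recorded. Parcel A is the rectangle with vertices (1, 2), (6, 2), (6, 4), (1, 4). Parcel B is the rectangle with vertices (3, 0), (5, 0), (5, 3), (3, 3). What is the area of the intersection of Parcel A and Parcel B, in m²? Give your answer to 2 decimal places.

|Parcel A∩Parcel B|: x∈[3,5], y∈[2,3] → 2·1 = 2.

2.00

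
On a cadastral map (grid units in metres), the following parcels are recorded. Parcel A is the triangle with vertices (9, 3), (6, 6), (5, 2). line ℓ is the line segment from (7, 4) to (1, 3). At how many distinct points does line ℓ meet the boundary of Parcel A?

1

The segment meets the boundary at (5.435,3.739).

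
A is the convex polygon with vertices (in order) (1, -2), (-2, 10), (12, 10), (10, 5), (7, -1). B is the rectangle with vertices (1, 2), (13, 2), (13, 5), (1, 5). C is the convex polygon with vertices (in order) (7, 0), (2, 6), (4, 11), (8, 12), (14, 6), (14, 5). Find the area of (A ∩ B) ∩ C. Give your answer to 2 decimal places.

15.50

The region (A ∩ B) ∩ C is the polygon with vertices (5.333,2), (2.833,5), (10,5), (8.5,2).
By the shoelace formula its area is 15.50.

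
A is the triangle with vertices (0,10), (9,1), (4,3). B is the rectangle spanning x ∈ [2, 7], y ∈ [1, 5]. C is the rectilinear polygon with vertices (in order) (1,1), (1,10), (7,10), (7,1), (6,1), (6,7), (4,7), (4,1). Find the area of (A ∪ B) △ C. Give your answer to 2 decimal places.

|A ∪ B| = 26.5571.
|(A ∪ B) ∩ C| = 16.4821.
|(A ∪ B) △ C| = 26.5571 + 42 − 32.9643 = 35.59.

35.59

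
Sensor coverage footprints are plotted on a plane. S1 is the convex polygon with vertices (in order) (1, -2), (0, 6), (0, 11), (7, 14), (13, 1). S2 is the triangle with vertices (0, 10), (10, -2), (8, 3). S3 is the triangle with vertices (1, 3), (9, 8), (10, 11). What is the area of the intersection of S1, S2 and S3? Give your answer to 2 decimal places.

The intersection is the polygon with vertices (3.777,5.468), (4.472,6.087), (5.083,5.552), (4.178,4.986).
By the shoelace formula its area is 0.71.

0.71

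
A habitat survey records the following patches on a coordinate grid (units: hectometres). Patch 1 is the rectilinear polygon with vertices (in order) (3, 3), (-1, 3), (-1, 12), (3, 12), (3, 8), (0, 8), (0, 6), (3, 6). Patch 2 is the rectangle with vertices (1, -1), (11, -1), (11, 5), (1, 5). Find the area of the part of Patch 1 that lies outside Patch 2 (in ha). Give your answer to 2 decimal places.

|Patch 1| = 30, |Patch 1∩Patch 2| = 4.
|Patch 1 ∖ Patch 2| = |Patch 1| − |Patch 1∩Patch 2| = 30 − 4 = 26.00.

26.00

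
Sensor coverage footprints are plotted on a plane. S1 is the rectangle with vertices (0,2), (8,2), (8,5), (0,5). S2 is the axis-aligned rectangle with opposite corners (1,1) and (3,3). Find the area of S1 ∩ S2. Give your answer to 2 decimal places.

|S1∩S2|: x∈[1,3], y∈[2,3] → 2·1 = 2.

2.00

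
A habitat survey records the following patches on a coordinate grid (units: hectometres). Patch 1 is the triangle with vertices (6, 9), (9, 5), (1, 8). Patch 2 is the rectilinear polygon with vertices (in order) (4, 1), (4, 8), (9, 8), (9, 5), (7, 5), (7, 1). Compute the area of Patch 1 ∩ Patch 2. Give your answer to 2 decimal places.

The intersection is the polygon with vertices (9,5), (4,6.875), (4,8), (6.75,8).
By the shoelace formula its area is 6.94.

6.94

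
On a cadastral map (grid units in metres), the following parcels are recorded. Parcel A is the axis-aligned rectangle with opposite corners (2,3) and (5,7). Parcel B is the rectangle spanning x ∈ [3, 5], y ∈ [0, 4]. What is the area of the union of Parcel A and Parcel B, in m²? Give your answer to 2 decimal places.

18.00

By inclusion–exclusion:
Individual areas: |Parcel A| = 12, |Parcel B| = 8.
|Parcel A∩Parcel B|: x∈[3,5], y∈[3,4] → 2·1 = 2.
|Parcel A ∪ Parcel B| = 20 − 2 = 18.00.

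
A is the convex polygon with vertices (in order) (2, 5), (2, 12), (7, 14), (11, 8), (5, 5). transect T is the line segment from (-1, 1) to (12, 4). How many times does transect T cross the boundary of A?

The segment lies entirely outside A and never meets its boundary.

0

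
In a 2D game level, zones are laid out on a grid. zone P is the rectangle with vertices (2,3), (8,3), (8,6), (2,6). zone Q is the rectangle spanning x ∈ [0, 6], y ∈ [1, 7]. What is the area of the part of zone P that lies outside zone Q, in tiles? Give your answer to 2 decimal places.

|zone P∩zone Q|: x∈[2,6], y∈[3,6] → 4·3 = 12.
|zone P| = 18.
|zone P ∖ zone Q| = |zone P| − |zone P∩zone Q| = 18 − 12 = 6.00.

6.00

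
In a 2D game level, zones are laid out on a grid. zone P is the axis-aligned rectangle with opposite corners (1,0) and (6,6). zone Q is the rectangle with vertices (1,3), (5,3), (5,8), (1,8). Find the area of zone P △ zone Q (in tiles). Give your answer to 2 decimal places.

|zone P∩zone Q|: x∈[1,5], y∈[3,6] → 4·3 = 12.
|zone P △ zone Q| = |zone P| + |zone Q| − 2·|zone P∩zone Q| = 30 + 20 − 24 = 26.00.

26.00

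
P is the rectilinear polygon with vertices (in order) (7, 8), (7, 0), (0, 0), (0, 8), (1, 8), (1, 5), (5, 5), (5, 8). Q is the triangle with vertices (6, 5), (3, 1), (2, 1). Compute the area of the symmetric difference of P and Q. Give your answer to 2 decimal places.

42.00

|P| = 44, |Q| = 2, |P∩Q| = 2.
|P △ Q| = |P| + |Q| − 2·|P∩Q| = 44 + 2 − 4 = 42.00.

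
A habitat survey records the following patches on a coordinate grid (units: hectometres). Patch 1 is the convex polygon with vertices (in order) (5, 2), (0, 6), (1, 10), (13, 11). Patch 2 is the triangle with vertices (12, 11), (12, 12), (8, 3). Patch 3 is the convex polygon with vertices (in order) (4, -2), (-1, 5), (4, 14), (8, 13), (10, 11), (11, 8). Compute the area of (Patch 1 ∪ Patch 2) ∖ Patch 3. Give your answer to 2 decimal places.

4.74

|Patch 1 ∪ Patch 2| = 62.9853.
|(Patch 1 ∪ Patch 2) ∩ Patch 3| = 58.2471.
|(Patch 1 ∪ Patch 2) ∖ Patch 3| = 62.9853 − 58.2471 = 4.74.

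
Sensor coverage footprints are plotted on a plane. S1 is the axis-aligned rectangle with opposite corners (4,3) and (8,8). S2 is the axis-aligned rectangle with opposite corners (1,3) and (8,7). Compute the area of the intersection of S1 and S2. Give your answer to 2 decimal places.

16.00

|S1∩S2|: x∈[4,8], y∈[3,7] → 4·4 = 16.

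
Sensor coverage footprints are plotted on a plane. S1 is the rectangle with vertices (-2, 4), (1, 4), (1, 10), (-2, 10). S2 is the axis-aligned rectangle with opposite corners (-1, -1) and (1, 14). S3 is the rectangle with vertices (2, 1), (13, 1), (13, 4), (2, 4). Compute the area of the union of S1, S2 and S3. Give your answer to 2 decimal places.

69.00

By inclusion–exclusion:
Individual areas: |S1| = 18, |S2| = 30, |S3| = 33.
|S1∩S2|: x∈[-1,1], y∈[4,10] → 2·6 = 12.
|S1∩S3| = 0 (no overlap).
|S2∩S3| = 0 (no overlap).
|S1∩S2∩S3| = 0.
|S1 ∪ S2 ∪ S3| = 81 − 12 + 0 = 69.00.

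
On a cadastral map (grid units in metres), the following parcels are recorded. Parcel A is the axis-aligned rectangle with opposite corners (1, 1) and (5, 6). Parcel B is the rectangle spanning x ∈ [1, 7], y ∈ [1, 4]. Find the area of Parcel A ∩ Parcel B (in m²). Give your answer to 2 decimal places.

12.00

|Parcel A∩Parcel B|: x∈[1,5], y∈[1,4] → 4·3 = 12.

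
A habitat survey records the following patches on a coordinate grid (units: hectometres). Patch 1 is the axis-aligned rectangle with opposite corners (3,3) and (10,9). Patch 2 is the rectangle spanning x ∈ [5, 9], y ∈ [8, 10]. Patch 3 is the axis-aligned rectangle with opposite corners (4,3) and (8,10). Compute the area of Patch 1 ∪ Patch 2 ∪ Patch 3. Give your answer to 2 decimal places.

47.00

By inclusion–exclusion:
Individual areas: |Patch 1| = 42, |Patch 2| = 8, |Patch 3| = 28.
|Patch 1∩Patch 2|: x∈[5,9], y∈[8,9] → 4·1 = 4.
|Patch 1∩Patch 3|: x∈[4,8], y∈[3,9] → 4·6 = 24.
|Patch 2∩Patch 3|: x∈[5,8], y∈[8,10] → 3·2 = 6.
|Patch 1∩Patch 2∩Patch 3| = 3.
|Patch 1 ∪ Patch 2 ∪ Patch 3| = 78 − 34 + 3 = 47.00.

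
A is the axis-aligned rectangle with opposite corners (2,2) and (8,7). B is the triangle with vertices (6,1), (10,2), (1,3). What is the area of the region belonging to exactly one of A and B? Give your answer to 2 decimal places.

30.73

|A| = 30, |B| = 6.5, |A∩B| = 2.8833.
|A △ B| = |A| + |B| − 2·|A∩B| = 30 + 6.5 − 5.7667 = 30.73.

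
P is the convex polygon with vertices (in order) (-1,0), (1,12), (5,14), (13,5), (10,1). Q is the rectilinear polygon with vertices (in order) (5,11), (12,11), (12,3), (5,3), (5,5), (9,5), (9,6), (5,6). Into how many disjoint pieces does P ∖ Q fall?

P ∖ Q splits into 2 disjoint pieces (area 83, area 1.2292).

2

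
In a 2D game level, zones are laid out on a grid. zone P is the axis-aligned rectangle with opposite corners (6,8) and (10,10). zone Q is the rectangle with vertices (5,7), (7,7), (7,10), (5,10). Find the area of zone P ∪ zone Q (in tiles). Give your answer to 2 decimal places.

By inclusion–exclusion:
Individual areas: |zone P| = 8, |zone Q| = 6.
|zone P∩zone Q|: x∈[6,7], y∈[8,10] → 1·2 = 2.
|zone P ∪ zone Q| = 14 − 2 = 12.00.

12.00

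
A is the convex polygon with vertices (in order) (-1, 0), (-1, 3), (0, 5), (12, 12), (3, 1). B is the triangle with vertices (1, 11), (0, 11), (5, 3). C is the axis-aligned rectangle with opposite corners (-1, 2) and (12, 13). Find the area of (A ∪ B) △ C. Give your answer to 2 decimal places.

107.17

|A ∪ B| = 48.6472.
|(A ∪ B) ∩ C| = 42.2381.
|(A ∪ B) △ C| = 48.6472 + 143 − 84.4762 = 107.17.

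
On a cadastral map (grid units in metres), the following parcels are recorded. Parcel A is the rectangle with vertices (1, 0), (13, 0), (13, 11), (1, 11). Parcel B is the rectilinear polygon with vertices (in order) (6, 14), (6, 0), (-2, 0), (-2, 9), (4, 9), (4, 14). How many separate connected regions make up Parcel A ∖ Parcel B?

Parcel A ∖ Parcel B splits into 2 disjoint pieces (area 77, area 6).

2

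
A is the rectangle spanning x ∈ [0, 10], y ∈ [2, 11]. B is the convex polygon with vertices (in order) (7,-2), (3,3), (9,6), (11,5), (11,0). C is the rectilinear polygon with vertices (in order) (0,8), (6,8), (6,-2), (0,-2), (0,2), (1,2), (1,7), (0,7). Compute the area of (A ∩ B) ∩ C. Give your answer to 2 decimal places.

4.85

The region (A ∩ B) ∩ C is the polygon with vertices (3.8,2), (3,3), (6,4.5), (6,2).
By the shoelace formula its area is 4.85.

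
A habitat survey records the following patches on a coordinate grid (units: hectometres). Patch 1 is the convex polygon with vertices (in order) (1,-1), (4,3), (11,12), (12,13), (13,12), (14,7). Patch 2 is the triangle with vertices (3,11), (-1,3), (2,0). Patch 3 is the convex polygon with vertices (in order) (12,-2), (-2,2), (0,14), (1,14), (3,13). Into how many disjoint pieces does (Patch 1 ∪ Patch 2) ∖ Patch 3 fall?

(Patch 1 ∪ Patch 2) ∖ Patch 3 splits into 2 disjoint pieces (area 1.6471, area 35.433).

2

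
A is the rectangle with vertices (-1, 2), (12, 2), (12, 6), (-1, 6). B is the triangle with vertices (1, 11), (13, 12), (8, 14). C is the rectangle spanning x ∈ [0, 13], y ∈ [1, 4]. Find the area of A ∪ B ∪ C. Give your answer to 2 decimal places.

By inclusion–exclusion:
Individual areas: |A| = 52, |B| = 14.5, |C| = 39.
|A∩B| = 0.
|A∩C|: x∈[0,12], y∈[2,4] → 12·2 = 24.
|B∩C| = 0.
|A∩B∩C| = 0.
|A ∪ B ∪ C| = 105.5 − 24 + 0 = 81.50.

81.50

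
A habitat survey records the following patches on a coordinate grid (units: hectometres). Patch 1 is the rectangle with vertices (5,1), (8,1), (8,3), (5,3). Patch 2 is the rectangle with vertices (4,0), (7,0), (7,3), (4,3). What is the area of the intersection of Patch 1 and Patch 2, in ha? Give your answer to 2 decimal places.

|Patch 1∩Patch 2|: x∈[5,7], y∈[1,3] → 2·2 = 4.

4.00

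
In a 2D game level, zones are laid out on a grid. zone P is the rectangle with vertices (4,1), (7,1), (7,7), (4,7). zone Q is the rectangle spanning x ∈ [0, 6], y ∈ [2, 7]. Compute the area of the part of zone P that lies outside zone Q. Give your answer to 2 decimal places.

8.00

|zone P∩zone Q|: x∈[4,6], y∈[2,7] → 2·5 = 10.
|zone P| = 18.
|zone P ∖ zone Q| = |zone P| − |zone P∩zone Q| = 18 − 10 = 8.00.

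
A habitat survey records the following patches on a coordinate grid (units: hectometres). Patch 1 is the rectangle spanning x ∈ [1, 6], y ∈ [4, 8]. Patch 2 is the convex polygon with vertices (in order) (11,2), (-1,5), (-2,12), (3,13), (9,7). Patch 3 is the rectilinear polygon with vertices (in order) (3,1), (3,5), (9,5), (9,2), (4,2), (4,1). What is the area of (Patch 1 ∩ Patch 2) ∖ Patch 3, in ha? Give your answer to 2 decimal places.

|Patch 1 ∩ Patch 2| = 19.5.
|(Patch 1 ∩ Patch 2) ∩ Patch 3| = 3.
|(Patch 1 ∩ Patch 2) ∖ Patch 3| = 19.5 − 3 = 16.50.

16.50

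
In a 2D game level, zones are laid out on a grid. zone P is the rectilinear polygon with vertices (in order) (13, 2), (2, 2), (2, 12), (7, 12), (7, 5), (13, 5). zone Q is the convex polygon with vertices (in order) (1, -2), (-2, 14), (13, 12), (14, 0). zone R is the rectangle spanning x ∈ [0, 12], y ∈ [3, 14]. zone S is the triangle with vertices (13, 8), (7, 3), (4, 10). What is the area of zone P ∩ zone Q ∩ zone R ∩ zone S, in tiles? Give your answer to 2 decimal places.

The intersection is the polygon with vertices (7,5), (9.4,5), (7,3), (4,10), (7,9.333).
By the shoelace formula its area is 11.90.

11.90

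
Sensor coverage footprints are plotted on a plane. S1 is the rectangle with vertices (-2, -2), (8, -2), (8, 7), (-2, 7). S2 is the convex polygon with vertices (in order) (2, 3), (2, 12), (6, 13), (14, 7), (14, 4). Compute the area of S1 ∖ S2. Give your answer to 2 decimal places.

|S1| = 90, |S1∩S2| = 22.5.
|S1 ∖ S2| = |S1| − |S1∩S2| = 90 − 22.5 = 67.50.

67.50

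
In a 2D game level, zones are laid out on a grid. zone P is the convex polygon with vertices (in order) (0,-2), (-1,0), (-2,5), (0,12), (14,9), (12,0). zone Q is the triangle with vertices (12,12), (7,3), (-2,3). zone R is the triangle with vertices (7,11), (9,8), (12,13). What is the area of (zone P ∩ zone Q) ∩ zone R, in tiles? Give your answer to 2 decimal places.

The region (zone P ∩ zone Q) ∩ zone R is the polygon with vertices (9,10.071), (10.101,9.835), (9,8), (8.033,9.45).
By the shoelace formula its area is 2.14.

2.14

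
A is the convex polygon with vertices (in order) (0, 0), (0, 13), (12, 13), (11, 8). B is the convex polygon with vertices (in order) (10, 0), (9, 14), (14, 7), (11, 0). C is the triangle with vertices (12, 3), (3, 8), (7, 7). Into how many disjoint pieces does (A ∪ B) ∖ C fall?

(A ∪ B) ∖ C is a single connected region.

1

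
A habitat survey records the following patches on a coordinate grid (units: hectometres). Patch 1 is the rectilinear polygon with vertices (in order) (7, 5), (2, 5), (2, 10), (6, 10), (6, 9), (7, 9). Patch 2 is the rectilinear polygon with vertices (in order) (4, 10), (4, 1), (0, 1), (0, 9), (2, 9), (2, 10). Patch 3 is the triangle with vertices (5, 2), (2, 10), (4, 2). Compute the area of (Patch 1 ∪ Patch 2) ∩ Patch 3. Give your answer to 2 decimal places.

The region (Patch 1 ∪ Patch 2) ∩ Patch 3 is the polygon with vertices (4,2), (2,10), (4,4.667).
By the shoelace formula its area is 2.67.

2.67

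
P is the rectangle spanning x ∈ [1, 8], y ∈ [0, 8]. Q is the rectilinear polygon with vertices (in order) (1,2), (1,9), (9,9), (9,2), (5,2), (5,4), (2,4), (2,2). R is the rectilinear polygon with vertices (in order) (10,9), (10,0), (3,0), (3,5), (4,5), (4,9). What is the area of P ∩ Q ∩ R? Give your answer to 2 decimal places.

23.00

The intersection is the polygon with vertices (8,2), (5,2), (5,4), (3,4), (3,5), (4,5), (4,8), (8,8).
By the shoelace formula its area is 23.00.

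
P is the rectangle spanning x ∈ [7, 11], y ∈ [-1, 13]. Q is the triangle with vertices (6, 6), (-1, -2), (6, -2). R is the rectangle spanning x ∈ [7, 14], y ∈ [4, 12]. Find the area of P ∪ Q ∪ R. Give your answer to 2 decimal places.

108.00

By inclusion–exclusion:
Individual areas: |P| = 56, |Q| = 28, |R| = 56.
|P∩Q| = 0.
|P∩R|: x∈[7,11], y∈[4,12] → 4·8 = 32.
|Q∩R| = 0.
|P∩Q∩R| = 0.
|P ∪ Q ∪ R| = 140 − 32 + 0 = 108.00.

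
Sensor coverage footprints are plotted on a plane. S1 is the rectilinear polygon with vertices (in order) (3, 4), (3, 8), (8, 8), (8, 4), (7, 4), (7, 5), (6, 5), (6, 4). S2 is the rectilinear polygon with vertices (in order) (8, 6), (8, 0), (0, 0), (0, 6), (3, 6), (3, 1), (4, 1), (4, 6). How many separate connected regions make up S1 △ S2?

1

S1 △ S2 is a single connected region.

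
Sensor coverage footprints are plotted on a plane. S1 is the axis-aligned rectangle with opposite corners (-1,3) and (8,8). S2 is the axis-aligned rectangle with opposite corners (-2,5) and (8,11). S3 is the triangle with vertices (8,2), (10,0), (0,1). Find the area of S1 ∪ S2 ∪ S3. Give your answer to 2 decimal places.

87.00

By inclusion–exclusion:
Individual areas: |S1| = 45, |S2| = 60, |S3| = 9.
|S1∩S2|: x∈[-1,8], y∈[5,8] → 9·3 = 27.
|S1∩S3| = 0.
|S2∩S3| = 0.
|S1∩S2∩S3| = 0.
|S1 ∪ S2 ∪ S3| = 114 − 27 + 0 = 87.00.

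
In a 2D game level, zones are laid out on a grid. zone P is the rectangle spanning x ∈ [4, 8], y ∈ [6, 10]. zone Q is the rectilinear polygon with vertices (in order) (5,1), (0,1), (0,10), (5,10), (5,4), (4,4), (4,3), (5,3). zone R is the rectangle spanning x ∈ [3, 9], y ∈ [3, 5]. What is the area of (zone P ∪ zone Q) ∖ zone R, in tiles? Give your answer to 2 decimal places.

53.00

|zone P ∪ zone Q| = 56.
|(zone P ∪ zone Q) ∩ zone R| = 3.
|(zone P ∪ zone Q) ∖ zone R| = 56 − 3 = 53.00.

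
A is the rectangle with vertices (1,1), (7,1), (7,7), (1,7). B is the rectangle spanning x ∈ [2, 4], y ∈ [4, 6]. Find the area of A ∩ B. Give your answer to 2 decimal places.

4.00

|A∩B|: x∈[2,4], y∈[4,6] → 2·2 = 4.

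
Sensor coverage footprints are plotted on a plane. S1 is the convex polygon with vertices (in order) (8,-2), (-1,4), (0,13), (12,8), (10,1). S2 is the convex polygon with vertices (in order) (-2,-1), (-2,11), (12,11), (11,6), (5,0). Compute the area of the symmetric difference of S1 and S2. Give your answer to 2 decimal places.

|S1| = 117.5, |S2| = 131, |S1∩S2| = 91.8085.
|S1 △ S2| = |S1| + |S2| − 2·|S1∩S2| = 117.5 + 131 − 183.6171 = 64.88.

64.88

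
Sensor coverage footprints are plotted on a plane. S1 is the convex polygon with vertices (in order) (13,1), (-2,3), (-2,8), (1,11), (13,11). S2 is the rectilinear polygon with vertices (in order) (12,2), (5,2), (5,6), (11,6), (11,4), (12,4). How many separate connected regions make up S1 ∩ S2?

S1 ∩ S2 is a single connected region.

1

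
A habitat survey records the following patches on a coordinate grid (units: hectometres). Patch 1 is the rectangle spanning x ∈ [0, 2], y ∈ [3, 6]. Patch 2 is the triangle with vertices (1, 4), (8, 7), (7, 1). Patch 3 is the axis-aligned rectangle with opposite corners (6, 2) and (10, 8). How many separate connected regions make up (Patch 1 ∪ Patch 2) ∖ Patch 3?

1

(Patch 1 ∪ Patch 2) ∖ Patch 3 is a single connected region.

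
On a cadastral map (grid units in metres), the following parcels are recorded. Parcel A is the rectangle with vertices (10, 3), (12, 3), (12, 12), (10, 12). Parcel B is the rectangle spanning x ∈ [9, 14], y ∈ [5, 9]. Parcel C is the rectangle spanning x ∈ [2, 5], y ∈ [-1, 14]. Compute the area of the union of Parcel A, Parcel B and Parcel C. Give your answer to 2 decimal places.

75.00

By inclusion–exclusion:
Individual areas: |Parcel A| = 18, |Parcel B| = 20, |Parcel C| = 45.
|Parcel A∩Parcel B|: x∈[10,12], y∈[5,9] → 2·4 = 8.
|Parcel A∩Parcel C| = 0 (no overlap).
|Parcel B∩Parcel C| = 0 (no overlap).
|Parcel A∩Parcel B∩Parcel C| = 0.
|Parcel A ∪ Parcel B ∪ Parcel C| = 83 − 8 + 0 = 75.00.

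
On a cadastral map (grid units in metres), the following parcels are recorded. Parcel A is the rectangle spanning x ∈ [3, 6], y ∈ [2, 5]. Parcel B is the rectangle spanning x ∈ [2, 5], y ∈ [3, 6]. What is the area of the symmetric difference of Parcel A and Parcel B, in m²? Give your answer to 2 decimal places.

|Parcel A∩Parcel B|: x∈[3,5], y∈[3,5] → 2·2 = 4.
|Parcel A △ Parcel B| = |Parcel A| + |Parcel B| − 2·|Parcel A∩Parcel B| = 9 + 9 − 8 = 10.00.

10.00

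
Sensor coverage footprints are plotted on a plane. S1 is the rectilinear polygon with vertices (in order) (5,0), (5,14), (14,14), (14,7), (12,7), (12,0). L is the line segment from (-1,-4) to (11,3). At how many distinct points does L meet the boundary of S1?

1

The segment meets the boundary at (5.857,0).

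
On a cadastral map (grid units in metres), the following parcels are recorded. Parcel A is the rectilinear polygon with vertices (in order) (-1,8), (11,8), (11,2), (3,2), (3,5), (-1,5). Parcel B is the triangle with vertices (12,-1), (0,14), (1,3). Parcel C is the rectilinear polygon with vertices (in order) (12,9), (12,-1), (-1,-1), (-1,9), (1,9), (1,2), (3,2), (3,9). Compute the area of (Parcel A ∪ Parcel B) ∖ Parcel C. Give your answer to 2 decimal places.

|Parcel A ∪ Parcel B| = 86.4477.
|(Parcel A ∪ Parcel B) ∩ Parcel C| = 64.8568.
|(Parcel A ∪ Parcel B) ∖ Parcel C| = 86.4477 − 64.8568 = 21.59.

21.59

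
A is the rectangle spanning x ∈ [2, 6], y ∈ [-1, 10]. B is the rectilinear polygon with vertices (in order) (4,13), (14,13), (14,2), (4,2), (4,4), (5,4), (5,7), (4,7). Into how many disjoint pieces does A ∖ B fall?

A ∖ B is a single connected region.

1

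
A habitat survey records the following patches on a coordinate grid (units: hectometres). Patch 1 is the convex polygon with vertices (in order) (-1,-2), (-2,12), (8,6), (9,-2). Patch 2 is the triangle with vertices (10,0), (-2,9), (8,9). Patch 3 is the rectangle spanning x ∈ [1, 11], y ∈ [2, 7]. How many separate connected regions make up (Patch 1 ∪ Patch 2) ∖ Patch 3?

(Patch 1 ∪ Patch 2) ∖ Patch 3 is a single connected region.

1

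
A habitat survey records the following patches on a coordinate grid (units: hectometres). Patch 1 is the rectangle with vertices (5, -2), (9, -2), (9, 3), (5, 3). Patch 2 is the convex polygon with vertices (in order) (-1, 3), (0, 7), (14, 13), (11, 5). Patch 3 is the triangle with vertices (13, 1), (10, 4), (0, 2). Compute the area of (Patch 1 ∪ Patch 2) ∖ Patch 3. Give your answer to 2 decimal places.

83.85

|Patch 1 ∪ Patch 2| = 90.
|(Patch 1 ∪ Patch 2) ∩ Patch 3| = 6.1538.
|(Patch 1 ∪ Patch 2) ∖ Patch 3| = 90 − 6.1538 = 83.85.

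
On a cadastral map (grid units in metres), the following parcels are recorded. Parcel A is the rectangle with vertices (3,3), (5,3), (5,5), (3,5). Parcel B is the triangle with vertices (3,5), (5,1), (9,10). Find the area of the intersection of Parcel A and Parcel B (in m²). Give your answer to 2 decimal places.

The intersection is the polygon with vertices (5,5), (5,3), (4,3), (3,5).
By the shoelace formula its area is 3.00.

3.00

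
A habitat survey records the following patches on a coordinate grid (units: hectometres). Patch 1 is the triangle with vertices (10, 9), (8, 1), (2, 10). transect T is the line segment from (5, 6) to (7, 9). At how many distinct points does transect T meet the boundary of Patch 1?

0

The segment lies entirely inside Patch 1 and never meets its boundary.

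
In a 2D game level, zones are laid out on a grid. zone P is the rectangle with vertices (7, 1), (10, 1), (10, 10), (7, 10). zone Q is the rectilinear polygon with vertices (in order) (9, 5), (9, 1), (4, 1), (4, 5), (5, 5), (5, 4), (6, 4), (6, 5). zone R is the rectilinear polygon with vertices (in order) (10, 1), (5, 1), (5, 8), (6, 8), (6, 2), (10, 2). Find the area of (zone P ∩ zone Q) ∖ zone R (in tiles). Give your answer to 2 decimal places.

|zone P ∩ zone Q| = 8.
|(zone P ∩ zone Q) ∩ zone R| = 2.
|(zone P ∩ zone Q) ∖ zone R| = 8 − 2 = 6.00.

6.00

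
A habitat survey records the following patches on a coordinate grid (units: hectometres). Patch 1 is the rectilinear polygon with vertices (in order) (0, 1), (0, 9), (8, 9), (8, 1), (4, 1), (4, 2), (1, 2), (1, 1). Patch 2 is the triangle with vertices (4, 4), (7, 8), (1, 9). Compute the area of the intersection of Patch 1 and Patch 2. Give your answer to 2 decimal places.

13.50

The intersection is the polygon with vertices (7,8), (4,4), (1,9).
By the shoelace formula its area is 13.50.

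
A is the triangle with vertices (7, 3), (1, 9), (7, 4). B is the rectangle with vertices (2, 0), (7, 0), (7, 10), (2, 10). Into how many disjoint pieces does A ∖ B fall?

1

A ∖ B is a single connected region.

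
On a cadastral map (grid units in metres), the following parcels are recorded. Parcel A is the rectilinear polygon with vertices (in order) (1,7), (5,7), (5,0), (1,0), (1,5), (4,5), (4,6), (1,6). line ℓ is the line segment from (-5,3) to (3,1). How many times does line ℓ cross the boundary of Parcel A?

1

The segment meets the boundary at (1,1.5).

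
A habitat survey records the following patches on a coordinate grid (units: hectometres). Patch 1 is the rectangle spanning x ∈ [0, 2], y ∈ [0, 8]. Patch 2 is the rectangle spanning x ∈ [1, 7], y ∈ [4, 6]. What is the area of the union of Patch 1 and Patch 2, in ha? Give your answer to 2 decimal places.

By inclusion–exclusion:
Individual areas: |Patch 1| = 16, |Patch 2| = 12.
|Patch 1∩Patch 2|: x∈[1,2], y∈[4,6] → 1·2 = 2.
|Patch 1 ∪ Patch 2| = 28 − 2 = 26.00.

26.00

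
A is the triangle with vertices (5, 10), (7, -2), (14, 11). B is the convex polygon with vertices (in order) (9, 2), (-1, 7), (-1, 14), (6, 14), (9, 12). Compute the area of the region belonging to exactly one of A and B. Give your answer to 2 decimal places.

95.77

|A| = 55, |B| = 92, |A∩B| = 25.6162.
|A △ B| = |A| + |B| − 2·|A∩B| = 55 + 92 − 51.2323 = 95.77.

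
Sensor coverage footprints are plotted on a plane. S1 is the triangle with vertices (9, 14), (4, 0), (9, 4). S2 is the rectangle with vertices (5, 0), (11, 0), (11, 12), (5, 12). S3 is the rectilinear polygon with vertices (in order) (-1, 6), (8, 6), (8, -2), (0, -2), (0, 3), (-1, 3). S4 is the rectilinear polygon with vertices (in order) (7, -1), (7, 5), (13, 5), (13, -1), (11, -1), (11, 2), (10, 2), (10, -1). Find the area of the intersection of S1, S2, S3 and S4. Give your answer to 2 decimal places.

The intersection is the polygon with vertices (8,3.2), (7,2.4), (7,5), (8,5).
By the shoelace formula its area is 2.20.

2.20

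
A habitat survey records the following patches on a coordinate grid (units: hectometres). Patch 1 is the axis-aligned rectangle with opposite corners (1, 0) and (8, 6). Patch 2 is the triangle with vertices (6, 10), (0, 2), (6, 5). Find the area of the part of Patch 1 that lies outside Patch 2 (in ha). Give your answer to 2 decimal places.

33.42

|Patch 1| = 42, |Patch 1∩Patch 2| = 8.5833.
|Patch 1 ∖ Patch 2| = |Patch 1| − |Patch 1∩Patch 2| = 42 − 8.5833 = 33.42.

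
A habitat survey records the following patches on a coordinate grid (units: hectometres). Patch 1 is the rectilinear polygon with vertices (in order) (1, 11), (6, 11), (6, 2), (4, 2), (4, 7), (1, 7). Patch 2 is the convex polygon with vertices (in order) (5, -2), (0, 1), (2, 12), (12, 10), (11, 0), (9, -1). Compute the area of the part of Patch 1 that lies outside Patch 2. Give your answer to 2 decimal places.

1.82

|Patch 1| = 30, |Patch 1∩Patch 2| = 28.1818.
|Patch 1 ∖ Patch 2| = |Patch 1| − |Patch 1∩Patch 2| = 30 − 28.1818 = 1.82.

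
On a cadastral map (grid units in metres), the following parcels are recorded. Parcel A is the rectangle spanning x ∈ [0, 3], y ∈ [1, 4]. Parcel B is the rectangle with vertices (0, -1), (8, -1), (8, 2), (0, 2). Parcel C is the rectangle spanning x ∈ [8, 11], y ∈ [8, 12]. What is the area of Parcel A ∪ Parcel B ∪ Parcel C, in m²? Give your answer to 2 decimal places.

By inclusion–exclusion:
Individual areas: |Parcel A| = 9, |Parcel B| = 24, |Parcel C| = 12.
|Parcel A∩Parcel B|: x∈[0,3], y∈[1,2] → 3·1 = 3.
|Parcel A∩Parcel C| = 0 (no overlap).
|Parcel B∩Parcel C| = 0 (no overlap).
|Parcel A∩Parcel B∩Parcel C| = 0.
|Parcel A ∪ Parcel B ∪ Parcel C| = 45 − 3 + 0 = 42.00.

42.00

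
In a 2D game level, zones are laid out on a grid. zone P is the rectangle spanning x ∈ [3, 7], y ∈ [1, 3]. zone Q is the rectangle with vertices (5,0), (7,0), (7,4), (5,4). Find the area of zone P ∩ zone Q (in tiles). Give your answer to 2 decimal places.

4.00

|zone P∩zone Q|: x∈[5,7], y∈[1,3] → 2·2 = 4.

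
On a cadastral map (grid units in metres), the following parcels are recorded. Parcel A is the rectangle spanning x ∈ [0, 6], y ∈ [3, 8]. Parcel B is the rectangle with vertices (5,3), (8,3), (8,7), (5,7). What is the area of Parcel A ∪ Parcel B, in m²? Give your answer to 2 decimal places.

38.00

By inclusion–exclusion:
Individual areas: |Parcel A| = 30, |Parcel B| = 12.
|Parcel A∩Parcel B|: x∈[5,6], y∈[3,7] → 1·4 = 4.
|Parcel A ∪ Parcel B| = 42 − 4 = 38.00.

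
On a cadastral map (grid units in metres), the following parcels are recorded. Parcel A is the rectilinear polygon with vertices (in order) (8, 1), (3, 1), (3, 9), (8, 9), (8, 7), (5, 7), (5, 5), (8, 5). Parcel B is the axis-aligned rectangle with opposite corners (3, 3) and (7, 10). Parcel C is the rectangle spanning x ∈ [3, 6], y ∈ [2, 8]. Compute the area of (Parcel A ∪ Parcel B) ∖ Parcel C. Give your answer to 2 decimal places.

|Parcel A ∪ Parcel B| = 42.
|(Parcel A ∪ Parcel B) ∩ Parcel C| = 18.
|(Parcel A ∪ Parcel B) ∖ Parcel C| = 42 − 18 = 24.00.

24.00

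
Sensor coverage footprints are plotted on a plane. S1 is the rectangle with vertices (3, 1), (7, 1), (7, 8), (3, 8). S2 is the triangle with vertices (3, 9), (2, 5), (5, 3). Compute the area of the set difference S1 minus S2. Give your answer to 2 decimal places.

|S1| = 28, |S1∩S2| = 4.5.
|S1 ∖ S2| = |S1| − |S1∩S2| = 28 − 4.5 = 23.50.

23.50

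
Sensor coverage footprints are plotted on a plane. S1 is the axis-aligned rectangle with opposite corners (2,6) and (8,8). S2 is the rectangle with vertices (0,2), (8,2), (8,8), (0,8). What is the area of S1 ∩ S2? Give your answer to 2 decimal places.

12.00

|S1∩S2|: x∈[2,8], y∈[6,8] → 6·2 = 12.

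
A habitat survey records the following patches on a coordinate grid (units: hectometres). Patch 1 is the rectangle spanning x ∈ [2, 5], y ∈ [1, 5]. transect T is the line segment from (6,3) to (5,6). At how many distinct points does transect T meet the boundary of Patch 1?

0

The segment lies entirely outside Patch 1 and never meets its boundary.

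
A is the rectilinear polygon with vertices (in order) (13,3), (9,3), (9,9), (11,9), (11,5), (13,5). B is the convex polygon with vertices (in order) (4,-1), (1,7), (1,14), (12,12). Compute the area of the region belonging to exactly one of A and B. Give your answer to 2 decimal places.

103.84

|A| = 16, |B| = 90, |A∩B| = 1.0817.
|A △ B| = |A| + |B| − 2·|A∩B| = 16 + 90 − 2.1635 = 103.84.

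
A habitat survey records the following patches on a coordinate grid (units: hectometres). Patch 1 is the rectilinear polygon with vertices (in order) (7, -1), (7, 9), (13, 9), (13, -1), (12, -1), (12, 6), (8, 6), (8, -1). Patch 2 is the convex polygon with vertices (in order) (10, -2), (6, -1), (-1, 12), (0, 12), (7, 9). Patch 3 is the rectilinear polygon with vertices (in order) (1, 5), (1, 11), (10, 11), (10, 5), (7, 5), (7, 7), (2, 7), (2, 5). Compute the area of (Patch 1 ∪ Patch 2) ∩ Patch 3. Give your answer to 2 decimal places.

|Patch 1 ∪ Patch 2| = 87.3333.
|(Patch 1 ∪ Patch 2) ∩ Patch 3| = 28.99.

28.99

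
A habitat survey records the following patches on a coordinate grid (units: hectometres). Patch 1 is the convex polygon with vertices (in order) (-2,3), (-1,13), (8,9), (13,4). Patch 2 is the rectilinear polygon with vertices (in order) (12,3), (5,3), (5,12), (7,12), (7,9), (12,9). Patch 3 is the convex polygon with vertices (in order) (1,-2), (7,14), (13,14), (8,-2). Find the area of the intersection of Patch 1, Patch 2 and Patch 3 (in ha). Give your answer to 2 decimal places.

26.91

The intersection is the polygon with vertices (7,9), (8,9), (10.619,6.381), (9.809,3.787), (5,3.467), (5,8.667), (5.536,10.095), (7,9.444).
By the shoelace formula its area is 26.91.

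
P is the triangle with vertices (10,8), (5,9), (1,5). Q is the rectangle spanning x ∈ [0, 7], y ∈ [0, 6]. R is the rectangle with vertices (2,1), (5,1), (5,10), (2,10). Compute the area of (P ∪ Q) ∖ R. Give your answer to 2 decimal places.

|P ∪ Q| = 53.
|(P ∪ Q) ∩ R| = 19.3333.
|(P ∪ Q) ∖ R| = 53 − 19.3333 = 33.67.

33.67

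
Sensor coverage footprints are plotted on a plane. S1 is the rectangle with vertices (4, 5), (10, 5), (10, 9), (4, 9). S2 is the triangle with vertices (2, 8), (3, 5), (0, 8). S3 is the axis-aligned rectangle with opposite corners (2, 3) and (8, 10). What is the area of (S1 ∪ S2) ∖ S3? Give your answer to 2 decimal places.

|S1 ∪ S2| = 27.
|(S1 ∪ S2) ∩ S3| = 17.
|(S1 ∪ S2) ∖ S3| = 27 − 17 = 10.00.

10.00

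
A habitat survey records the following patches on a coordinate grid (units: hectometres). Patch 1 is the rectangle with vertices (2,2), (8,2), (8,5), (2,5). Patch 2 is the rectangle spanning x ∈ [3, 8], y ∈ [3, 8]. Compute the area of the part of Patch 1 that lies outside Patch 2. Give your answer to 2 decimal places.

|Patch 1∩Patch 2|: x∈[3,8], y∈[3,5] → 5·2 = 10.
|Patch 1| = 18.
|Patch 1 ∖ Patch 2| = |Patch 1| − |Patch 1∩Patch 2| = 18 − 10 = 8.00.

8.00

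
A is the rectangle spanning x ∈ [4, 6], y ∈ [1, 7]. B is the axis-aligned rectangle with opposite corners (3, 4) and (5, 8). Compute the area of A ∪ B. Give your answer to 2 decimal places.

17.00

By inclusion–exclusion:
Individual areas: |A| = 12, |B| = 8.
|A∩B|: x∈[4,5], y∈[4,7] → 1·3 = 3.
|A ∪ B| = 20 − 3 = 17.00.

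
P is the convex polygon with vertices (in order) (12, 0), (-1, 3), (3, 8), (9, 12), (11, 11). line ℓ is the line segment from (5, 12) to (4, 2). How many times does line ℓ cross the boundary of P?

The segment meets the boundary at (4.714,9.143).

1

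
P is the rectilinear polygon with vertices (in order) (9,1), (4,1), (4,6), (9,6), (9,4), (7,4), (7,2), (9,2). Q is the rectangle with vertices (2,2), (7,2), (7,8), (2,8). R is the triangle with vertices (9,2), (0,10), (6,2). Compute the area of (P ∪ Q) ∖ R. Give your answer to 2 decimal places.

|P ∪ Q| = 39.
|(P ∪ Q) ∩ R| = 9.3056.
|(P ∪ Q) ∖ R| = 39 − 9.3056 = 29.69.

29.69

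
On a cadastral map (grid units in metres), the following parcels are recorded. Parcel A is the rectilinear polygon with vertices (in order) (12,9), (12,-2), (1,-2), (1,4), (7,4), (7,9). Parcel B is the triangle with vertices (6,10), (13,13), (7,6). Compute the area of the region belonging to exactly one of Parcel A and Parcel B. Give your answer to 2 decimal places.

|Parcel A| = 91, |Parcel B| = 15.5, |Parcel A∩Parcel B| = 3.8571.
|Parcel A △ Parcel B| = |Parcel A| + |Parcel B| − 2·|Parcel A∩Parcel B| = 91 + 15.5 − 7.7143 = 98.79.

98.79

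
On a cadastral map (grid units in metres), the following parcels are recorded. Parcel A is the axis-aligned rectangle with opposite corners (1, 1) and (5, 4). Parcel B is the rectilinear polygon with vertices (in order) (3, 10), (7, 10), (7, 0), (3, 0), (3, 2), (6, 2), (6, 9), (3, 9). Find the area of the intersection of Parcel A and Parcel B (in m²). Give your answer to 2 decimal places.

2.00

The intersection is the polygon with vertices (5,1), (3,1), (3,2), (5,2).
By the shoelace formula its area is 2.00.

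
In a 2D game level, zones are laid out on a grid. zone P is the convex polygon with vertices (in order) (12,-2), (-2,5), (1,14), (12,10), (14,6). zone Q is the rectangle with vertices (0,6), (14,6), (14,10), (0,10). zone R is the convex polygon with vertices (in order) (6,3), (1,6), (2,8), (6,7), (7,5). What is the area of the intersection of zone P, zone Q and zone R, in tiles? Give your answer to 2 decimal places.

7.25

The intersection is the polygon with vertices (1,6), (2,8), (6,7), (6.5,6).
By the shoelace formula its area is 7.25.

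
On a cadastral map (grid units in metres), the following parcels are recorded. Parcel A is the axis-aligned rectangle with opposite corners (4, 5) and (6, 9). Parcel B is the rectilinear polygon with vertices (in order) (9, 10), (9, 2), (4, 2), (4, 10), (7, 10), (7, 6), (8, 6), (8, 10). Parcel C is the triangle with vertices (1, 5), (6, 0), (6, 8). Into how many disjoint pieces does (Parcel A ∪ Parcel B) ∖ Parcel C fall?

1

(Parcel A ∪ Parcel B) ∖ Parcel C is a single connected region.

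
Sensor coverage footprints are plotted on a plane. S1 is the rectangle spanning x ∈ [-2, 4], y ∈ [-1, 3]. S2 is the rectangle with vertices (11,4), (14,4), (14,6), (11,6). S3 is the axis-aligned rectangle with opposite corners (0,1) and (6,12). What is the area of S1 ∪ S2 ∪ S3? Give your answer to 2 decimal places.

88.00

By inclusion–exclusion:
Individual areas: |S1| = 24, |S2| = 6, |S3| = 66.
|S1∩S2| = 0 (no overlap).
|S1∩S3|: x∈[0,4], y∈[1,3] → 4·2 = 8.
|S2∩S3| = 0 (no overlap).
|S1∩S2∩S3| = 0.
|S1 ∪ S2 ∪ S3| = 96 − 8 + 0 = 88.00.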